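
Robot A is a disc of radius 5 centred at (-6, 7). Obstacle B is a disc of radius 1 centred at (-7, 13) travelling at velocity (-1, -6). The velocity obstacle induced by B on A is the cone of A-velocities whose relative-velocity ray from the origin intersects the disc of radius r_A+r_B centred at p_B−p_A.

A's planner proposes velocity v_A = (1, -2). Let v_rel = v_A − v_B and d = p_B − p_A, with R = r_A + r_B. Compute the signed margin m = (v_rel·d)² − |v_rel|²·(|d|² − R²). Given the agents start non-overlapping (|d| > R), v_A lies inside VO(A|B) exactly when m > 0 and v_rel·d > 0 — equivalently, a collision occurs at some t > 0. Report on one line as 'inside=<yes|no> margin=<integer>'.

d = (-1, 6),  |d|² = 37;  R = 5+1 = 6,  c = 37−6² = 1
v_rel = (2, 4),  |v_rel|² = 20;  v_rel·d = (2)·(-1) + (4)·(6) = 22
20·t² − 44·t + 1 = 0  ⇒  m = 22² − 20·1 = 464
m = 464 > 0,  v_rel·d = 22 > 0  ⇒  inside

inside=yes margin=464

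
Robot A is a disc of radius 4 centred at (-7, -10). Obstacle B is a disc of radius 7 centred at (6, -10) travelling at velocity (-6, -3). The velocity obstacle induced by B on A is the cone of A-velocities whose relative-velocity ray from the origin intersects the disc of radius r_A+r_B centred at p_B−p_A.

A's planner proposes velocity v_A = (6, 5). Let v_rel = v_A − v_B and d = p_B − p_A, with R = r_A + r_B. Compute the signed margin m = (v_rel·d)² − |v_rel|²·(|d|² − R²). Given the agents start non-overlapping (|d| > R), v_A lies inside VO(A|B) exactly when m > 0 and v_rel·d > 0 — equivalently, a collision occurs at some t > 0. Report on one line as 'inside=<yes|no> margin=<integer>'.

d = (13, 0),  |d|² = 169;  R = 4+7 = 11,  c = 169−11² = 48
v_rel = (12, 8),  |v_rel|² = 208;  v_rel·d = (12)·(13) + (8)·(0) = 156
208·t² − 312·t + 48 = 0  ⇒  m = 156² − 208·48 = 14352
m = 14352 > 0,  v_rel·d = 156 > 0  ⇒  inside

inside=yes margin=14352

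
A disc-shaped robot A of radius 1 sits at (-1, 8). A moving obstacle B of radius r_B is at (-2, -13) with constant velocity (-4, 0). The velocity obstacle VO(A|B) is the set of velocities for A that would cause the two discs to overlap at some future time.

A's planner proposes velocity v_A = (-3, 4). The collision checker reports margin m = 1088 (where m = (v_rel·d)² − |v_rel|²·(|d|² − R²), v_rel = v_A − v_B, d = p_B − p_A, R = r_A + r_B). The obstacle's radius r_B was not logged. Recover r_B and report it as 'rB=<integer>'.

m = 1088
d = (-1, -21);  v_rel = (1, 4),  |v_rel|² = 17
v_rel×d = (1)·(-21) − (4)·(-1) = -17
since m = R²·17 − (-17)²:  R² = (289 + 1088) / 17 = 81
R = √81 = 9  ⇒  r_B = 9 − 1 = 8

rB=8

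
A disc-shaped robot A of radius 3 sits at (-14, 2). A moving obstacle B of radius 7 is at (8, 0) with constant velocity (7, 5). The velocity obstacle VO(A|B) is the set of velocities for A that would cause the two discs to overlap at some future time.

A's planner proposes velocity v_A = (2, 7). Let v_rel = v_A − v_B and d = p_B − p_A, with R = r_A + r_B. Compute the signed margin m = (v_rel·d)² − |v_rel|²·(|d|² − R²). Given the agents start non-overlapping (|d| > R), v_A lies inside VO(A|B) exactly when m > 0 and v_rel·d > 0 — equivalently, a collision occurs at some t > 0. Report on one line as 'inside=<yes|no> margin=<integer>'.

d = (22, -2),  |d|² = 488;  R = 3+7 = 10,  c = 488−10² = 388
v_rel = (-5, 2),  |v_rel|² = 29;  v_rel·d = (-5)·(22) + (2)·(-2) = -114
29·t² + 228·t + 388 = 0  ⇒  m = (-114)² − 29·388 = 1744
m = 1744 > 0,  v_rel·d = -114 < 0  ⇒  outside

inside=no margin=1744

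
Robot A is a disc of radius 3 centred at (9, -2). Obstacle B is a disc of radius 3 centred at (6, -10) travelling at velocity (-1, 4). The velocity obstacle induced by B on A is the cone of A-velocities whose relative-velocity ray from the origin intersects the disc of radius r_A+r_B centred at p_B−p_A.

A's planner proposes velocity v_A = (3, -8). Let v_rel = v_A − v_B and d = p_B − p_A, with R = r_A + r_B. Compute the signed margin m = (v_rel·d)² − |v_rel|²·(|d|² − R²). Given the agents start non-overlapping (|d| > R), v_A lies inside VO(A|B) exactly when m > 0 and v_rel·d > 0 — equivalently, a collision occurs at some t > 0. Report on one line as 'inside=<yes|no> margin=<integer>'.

d = (-3, -8),  |d|² = 73;  R = 3+3 = 6,  c = 73−6² = 37
v_rel = (4, -12),  |v_rel|² = 160;  v_rel·d = (4)·(-3) + (-12)·(-8) = 84
160·t² − 168·t + 37 = 0  ⇒  m = 84² − 160·37 = 1136
m = 1136 > 0,  v_rel·d = 84 > 0  ⇒  inside

inside=yes margin=1136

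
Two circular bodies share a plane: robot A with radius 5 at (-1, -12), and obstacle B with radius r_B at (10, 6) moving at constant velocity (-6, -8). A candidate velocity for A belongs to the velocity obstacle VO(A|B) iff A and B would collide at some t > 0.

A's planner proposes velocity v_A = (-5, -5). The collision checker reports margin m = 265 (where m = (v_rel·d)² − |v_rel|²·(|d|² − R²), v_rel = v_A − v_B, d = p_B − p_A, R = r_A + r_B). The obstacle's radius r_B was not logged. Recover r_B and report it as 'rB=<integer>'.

m = 265
d = (11, 18);  v_rel = (1, 3),  |v_rel|² = 10
v_rel×d = (1)·(18) − (3)·(11) = -15
since m = R²·10 − (-15)²:  R² = (225 + 265) / 10 = 49
R = √49 = 7  ⇒  r_B = 7 − 5 = 2

rB=2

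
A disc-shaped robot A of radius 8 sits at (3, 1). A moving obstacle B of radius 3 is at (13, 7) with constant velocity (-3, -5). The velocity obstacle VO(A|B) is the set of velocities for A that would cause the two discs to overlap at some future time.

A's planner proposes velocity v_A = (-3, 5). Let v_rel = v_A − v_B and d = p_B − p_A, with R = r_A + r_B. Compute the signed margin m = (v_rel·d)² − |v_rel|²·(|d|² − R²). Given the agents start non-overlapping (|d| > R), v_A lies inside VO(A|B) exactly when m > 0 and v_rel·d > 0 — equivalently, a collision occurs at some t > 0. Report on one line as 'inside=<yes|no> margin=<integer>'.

d = (10, 6),  |d|² = 136;  R = 8+3 = 11,  c = 136−11² = 15
v_rel = (0, 10),  |v_rel|² = 100;  v_rel·d = (0)·(10) + (10)·(6) = 60
100·t² − 120·t + 15 = 0  ⇒  m = 60² − 100·15 = 2100
m = 2100 > 0,  v_rel·d = 60 > 0  ⇒  inside

inside=yes margin=2100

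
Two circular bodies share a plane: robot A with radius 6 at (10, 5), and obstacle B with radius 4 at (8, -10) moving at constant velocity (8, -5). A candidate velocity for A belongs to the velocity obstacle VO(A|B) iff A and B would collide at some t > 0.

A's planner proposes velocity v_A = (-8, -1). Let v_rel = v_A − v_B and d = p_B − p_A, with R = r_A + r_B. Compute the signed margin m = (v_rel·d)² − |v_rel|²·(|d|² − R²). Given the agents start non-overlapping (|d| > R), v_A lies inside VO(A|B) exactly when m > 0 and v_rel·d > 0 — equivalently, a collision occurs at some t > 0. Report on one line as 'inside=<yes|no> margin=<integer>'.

d = (-2, -15),  |d|² = 229;  R = 6+4 = 10,  c = 229−10² = 129
v_rel = (-16, 4),  |v_rel|² = 272;  v_rel·d = (-16)·(-2) + (4)·(-15) = -28
272·t² + 56·t + 129 = 0  ⇒  m = (-28)² − 272·129 = -34304
m = -34304 < 0,  v_rel·d = -28 < 0  ⇒  outside

inside=no margin=-34304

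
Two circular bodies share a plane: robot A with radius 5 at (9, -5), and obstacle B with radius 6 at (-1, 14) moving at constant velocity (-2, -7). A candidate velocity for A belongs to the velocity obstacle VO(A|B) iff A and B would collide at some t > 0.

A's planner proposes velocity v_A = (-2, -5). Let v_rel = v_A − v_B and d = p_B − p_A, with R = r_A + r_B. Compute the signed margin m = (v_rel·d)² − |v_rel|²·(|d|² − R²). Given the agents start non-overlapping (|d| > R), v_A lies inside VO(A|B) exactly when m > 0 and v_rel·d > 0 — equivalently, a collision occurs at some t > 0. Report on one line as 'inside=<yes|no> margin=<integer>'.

d = (-10, 19),  |d|² = 461;  R = 5+6 = 11,  c = 461−11² = 340
v_rel = (0, 2),  |v_rel|² = 4;  v_rel·d = (0)·(-10) + (2)·(19) = 38
4·t² − 76·t + 340 = 0  ⇒  m = 38² − 4·340 = 84
m = 84 > 0,  v_rel·d = 38 > 0  ⇒  inside

inside=yes margin=84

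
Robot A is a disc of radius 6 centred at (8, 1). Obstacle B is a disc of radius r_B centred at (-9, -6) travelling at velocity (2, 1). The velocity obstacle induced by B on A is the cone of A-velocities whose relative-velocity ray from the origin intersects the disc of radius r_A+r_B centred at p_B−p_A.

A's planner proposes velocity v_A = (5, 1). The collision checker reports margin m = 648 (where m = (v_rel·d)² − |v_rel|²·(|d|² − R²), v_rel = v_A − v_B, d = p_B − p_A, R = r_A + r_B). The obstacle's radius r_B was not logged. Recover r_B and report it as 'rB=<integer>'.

m = 648
d = (-17, -7);  v_rel = (3, 0),  |v_rel|² = 9
v_rel×d = (3)·(-7) − (0)·(-17) = -21
since m = R²·9 − (-21)²:  R² = (441 + 648) / 9 = 121
R = √121 = 11  ⇒  r_B = 11 − 6 = 5

rB=5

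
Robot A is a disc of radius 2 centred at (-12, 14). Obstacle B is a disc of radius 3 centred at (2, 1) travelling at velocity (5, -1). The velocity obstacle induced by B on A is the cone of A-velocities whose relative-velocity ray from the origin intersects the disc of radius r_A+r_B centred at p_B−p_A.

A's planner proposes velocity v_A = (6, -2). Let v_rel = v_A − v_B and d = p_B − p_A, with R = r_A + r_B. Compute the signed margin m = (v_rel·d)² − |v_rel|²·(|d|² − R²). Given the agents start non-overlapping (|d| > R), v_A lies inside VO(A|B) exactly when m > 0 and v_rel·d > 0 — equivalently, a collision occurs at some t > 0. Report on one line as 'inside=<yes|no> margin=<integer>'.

d = (14, -13),  |d|² = 365;  R = 2+3 = 5,  c = 365−5² = 340
v_rel = (1, -1),  |v_rel|² = 2;  v_rel·d = (1)·(14) + (-1)·(-13) = 27
2·t² − 54·t + 340 = 0  ⇒  m = 27² − 2·340 = 49
m = 49 > 0,  v_rel·d = 27 > 0  ⇒  inside

inside=yes margin=49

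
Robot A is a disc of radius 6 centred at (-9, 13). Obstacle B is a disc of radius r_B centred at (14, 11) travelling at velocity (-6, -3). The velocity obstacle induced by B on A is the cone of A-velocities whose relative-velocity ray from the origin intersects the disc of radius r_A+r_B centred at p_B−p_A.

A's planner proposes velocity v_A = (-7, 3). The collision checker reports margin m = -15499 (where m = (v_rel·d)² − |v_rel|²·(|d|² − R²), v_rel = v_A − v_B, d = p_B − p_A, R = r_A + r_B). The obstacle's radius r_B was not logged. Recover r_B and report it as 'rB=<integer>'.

m = -15499
d = (23, -2);  v_rel = (-1, 6),  |v_rel|² = 37
v_rel×d = (-1)·(-2) − (6)·(23) = -136
since m = R²·37 − (-136)²:  R² = (18496 + -15499) / 37 = 81
R = √81 = 9  ⇒  r_B = 9 − 6 = 3

rB=3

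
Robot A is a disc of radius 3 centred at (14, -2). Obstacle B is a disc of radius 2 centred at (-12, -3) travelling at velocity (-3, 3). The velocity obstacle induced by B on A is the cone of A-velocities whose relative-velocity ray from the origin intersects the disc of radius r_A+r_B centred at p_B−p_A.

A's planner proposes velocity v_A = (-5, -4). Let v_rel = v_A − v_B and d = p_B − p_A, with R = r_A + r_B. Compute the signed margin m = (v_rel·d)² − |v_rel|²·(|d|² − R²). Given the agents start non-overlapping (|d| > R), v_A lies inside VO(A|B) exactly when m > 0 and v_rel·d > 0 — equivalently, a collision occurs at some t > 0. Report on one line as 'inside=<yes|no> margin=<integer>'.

d = (-26, -1),  |d|² = 677;  R = 3+2 = 5,  c = 677−5² = 652
v_rel = (-2, -7),  |v_rel|² = 53;  v_rel·d = (-2)·(-26) + (-7)·(-1) = 59
53·t² − 118·t + 652 = 0  ⇒  m = 59² − 53·652 = -31075
m = -31075 < 0,  v_rel·d = 59 > 0  ⇒  outside

inside=no margin=-31075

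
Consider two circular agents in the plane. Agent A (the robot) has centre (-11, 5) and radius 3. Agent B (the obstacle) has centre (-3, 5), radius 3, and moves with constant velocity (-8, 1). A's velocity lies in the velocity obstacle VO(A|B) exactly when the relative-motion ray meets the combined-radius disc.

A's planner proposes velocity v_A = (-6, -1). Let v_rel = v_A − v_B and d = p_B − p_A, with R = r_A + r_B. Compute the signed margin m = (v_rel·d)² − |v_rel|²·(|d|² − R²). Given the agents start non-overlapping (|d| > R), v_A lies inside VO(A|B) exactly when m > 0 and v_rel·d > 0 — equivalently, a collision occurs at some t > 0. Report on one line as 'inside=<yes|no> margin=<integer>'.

d = (8, 0),  |d|² = 64;  R = 3+3 = 6,  c = 64−6² = 28
v_rel = (2, -2),  |v_rel|² = 8;  v_rel·d = (2)·(8) + (-2)·(0) = 16
8·t² − 32·t + 28 = 0  ⇒  m = 16² − 8·28 = 32
m = 32 > 0,  v_rel·d = 16 > 0  ⇒  inside

inside=yes margin=32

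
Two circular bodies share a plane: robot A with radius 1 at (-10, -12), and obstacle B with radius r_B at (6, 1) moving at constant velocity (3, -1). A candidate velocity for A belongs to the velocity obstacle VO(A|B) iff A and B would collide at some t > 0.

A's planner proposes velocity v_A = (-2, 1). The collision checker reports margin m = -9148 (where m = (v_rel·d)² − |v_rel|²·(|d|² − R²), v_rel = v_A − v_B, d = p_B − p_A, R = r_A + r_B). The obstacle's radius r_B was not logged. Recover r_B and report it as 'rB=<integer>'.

m = -9148
d = (16, 13);  v_rel = (-5, 2),  |v_rel|² = 29
v_rel×d = (-5)·(13) − (2)·(16) = -97
since m = R²·29 − (-97)²:  R² = (9409 + -9148) / 29 = 9
R = √9 = 3  ⇒  r_B = 3 − 1 = 2

rB=2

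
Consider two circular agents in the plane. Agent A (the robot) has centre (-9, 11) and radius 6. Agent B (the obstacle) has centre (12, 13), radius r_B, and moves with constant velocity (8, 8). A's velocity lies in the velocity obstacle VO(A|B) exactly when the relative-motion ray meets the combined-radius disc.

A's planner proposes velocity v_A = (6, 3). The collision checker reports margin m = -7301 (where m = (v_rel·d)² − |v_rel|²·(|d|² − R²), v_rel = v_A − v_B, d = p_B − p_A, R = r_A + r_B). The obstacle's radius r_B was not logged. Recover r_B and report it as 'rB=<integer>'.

m = -7301
d = (21, 2);  v_rel = (-2, -5),  |v_rel|² = 29
v_rel×d = (-2)·(2) − (-5)·(21) = 101
since m = R²·29 − 101²:  R² = (10201 + -7301) / 29 = 100
R = √100 = 10  ⇒  r_B = 10 − 6 = 4

rB=4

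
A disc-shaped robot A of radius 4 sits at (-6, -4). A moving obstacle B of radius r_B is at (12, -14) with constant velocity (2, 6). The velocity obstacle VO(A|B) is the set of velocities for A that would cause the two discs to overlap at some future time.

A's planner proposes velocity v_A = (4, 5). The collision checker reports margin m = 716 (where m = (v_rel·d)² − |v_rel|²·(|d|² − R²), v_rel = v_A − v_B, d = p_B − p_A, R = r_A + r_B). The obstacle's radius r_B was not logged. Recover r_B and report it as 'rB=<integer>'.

m = 716
d = (18, -10);  v_rel = (2, -1),  |v_rel|² = 5
v_rel×d = (2)·(-10) − (-1)·(18) = -2
since m = R²·5 − (-2)²:  R² = (4 + 716) / 5 = 144
R = √144 = 12  ⇒  r_B = 12 − 4 = 8

rB=8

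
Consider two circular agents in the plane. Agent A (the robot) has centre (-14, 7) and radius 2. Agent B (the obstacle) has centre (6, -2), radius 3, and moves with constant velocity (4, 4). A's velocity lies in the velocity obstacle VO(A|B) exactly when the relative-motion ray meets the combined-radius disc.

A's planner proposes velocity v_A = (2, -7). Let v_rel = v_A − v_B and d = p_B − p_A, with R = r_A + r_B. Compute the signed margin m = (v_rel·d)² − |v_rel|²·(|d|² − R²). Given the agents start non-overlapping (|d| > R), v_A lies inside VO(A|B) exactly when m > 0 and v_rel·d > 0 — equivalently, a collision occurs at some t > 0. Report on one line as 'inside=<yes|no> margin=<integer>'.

d = (20, -9),  |d|² = 481;  R = 2+3 = 5,  c = 481−5² = 456
v_rel = (-2, -11),  |v_rel|² = 125;  v_rel·d = (-2)·(20) + (-11)·(-9) = 59
125·t² − 118·t + 456 = 0  ⇒  m = 59² − 125·456 = -53519
m = -53519 < 0,  v_rel·d = 59 > 0  ⇒  outside

inside=no margin=-53519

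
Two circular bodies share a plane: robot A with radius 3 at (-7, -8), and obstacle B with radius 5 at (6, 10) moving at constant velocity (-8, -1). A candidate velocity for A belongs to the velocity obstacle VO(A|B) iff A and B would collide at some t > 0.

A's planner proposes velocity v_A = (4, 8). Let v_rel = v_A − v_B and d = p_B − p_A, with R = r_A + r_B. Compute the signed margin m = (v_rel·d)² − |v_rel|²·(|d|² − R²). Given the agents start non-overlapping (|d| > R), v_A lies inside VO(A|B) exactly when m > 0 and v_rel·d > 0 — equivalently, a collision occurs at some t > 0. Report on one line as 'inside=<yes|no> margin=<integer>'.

d = (13, 18),  |d|² = 493;  R = 3+5 = 8,  c = 493−8² = 429
v_rel = (12, 9),  |v_rel|² = 225;  v_rel·d = (12)·(13) + (9)·(18) = 318
225·t² − 636·t + 429 = 0  ⇒  m = 318² − 225·429 = 4599
m = 4599 > 0,  v_rel·d = 318 > 0  ⇒  inside

inside=yes margin=4599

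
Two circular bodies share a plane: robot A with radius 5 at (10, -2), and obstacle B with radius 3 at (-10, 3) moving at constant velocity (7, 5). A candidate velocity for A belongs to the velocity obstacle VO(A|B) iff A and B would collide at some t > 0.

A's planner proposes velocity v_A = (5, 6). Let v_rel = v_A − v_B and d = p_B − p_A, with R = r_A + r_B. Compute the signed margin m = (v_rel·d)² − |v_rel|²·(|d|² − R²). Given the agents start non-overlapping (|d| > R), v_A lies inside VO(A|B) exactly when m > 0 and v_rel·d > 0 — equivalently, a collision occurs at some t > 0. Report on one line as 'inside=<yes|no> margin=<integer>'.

d = (-20, 5),  |d|² = 425;  R = 5+3 = 8,  c = 425−8² = 361
v_rel = (-2, 1),  |v_rel|² = 5;  v_rel·d = (-2)·(-20) + (1)·(5) = 45
5·t² − 90·t + 361 = 0  ⇒  m = 45² − 5·361 = 220
m = 220 > 0,  v_rel·d = 45 > 0  ⇒  inside

inside=yes margin=220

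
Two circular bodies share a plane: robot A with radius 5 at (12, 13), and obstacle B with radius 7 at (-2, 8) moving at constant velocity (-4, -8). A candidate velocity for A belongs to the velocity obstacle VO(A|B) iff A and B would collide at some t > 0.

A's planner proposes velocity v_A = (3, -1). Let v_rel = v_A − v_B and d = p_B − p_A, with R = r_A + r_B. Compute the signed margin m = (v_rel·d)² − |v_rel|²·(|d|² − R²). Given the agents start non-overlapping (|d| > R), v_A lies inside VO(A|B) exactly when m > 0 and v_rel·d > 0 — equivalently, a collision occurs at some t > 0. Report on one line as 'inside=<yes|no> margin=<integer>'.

d = (-14, -5),  |d|² = 221;  R = 5+7 = 12,  c = 221−12² = 77
v_rel = (7, 7),  |v_rel|² = 98;  v_rel·d = (7)·(-14) + (7)·(-5) = -133
98·t² + 266·t + 77 = 0  ⇒  m = (-133)² − 98·77 = 10143
m = 10143 > 0,  v_rel·d = -133 < 0  ⇒  outside

inside=no margin=10143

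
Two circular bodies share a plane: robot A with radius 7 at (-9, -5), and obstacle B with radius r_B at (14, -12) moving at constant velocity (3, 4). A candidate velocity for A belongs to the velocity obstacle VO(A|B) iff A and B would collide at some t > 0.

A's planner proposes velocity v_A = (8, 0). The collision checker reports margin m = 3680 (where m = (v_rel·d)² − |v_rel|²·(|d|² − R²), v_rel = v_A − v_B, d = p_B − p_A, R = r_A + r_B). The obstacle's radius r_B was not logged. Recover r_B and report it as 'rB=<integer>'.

m = 3680
d = (23, -7);  v_rel = (5, -4),  |v_rel|² = 41
v_rel×d = (5)·(-7) − (-4)·(23) = 57
since m = R²·41 − 57²:  R² = (3249 + 3680) / 41 = 169
R = √169 = 13  ⇒  r_B = 13 − 7 = 6

rB=6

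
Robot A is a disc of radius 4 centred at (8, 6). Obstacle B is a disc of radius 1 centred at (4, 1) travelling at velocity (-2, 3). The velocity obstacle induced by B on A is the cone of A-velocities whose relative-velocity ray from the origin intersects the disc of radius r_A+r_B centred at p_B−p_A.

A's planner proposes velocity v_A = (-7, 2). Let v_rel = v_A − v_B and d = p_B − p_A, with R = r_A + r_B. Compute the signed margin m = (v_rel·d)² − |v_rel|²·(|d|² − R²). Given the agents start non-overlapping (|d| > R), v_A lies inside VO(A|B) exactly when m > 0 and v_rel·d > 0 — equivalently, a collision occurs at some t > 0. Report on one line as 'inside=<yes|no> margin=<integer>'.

d = (-4, -5),  |d|² = 41;  R = 4+1 = 5,  c = 41−5² = 16
v_rel = (-5, -1),  |v_rel|² = 26;  v_rel·d = (-5)·(-4) + (-1)·(-5) = 25
26·t² − 50·t + 16 = 0  ⇒  m = 25² − 26·16 = 209
m = 209 > 0,  v_rel·d = 25 > 0  ⇒  inside

inside=yes margin=209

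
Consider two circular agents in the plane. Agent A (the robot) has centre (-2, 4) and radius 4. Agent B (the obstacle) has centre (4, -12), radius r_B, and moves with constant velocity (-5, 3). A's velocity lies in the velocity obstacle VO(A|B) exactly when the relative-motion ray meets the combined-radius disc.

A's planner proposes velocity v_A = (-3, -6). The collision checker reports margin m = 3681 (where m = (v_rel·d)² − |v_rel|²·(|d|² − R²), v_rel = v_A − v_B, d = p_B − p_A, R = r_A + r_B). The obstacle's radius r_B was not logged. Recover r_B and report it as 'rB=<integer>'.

m = 3681
d = (6, -16);  v_rel = (2, -9),  |v_rel|² = 85
v_rel×d = (2)·(-16) − (-9)·(6) = 22
since m = R²·85 − 22²:  R² = (484 + 3681) / 85 = 49
R = √49 = 7  ⇒  r_B = 7 − 4 = 3

rB=3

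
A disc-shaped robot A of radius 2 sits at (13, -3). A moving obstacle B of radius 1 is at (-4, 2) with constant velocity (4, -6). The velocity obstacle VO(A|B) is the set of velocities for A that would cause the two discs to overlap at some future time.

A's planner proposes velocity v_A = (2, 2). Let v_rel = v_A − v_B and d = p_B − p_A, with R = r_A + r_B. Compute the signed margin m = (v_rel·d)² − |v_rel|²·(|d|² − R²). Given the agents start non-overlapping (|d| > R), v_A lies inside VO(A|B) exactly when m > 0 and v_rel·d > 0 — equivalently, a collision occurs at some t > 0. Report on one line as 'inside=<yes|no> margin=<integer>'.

d = (-17, 5),  |d|² = 314;  R = 2+1 = 3,  c = 314−3² = 305
v_rel = (-2, 8),  |v_rel|² = 68;  v_rel·d = (-2)·(-17) + (8)·(5) = 74
68·t² − 148·t + 305 = 0  ⇒  m = 74² − 68·305 = -15264
m = -15264 < 0,  v_rel·d = 74 > 0  ⇒  outside

inside=no margin=-15264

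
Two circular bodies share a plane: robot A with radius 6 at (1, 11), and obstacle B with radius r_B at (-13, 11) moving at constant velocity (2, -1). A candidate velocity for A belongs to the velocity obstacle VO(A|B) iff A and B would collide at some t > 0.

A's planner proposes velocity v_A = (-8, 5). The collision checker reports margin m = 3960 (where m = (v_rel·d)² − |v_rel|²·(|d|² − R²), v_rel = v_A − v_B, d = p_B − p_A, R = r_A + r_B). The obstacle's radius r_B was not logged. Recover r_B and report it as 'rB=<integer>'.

m = 3960
d = (-14, 0);  v_rel = (-10, 6),  |v_rel|² = 136
v_rel×d = (-10)·(0) − (6)·(-14) = 84
since m = R²·136 − 84²:  R² = (7056 + 3960) / 136 = 81
R = √81 = 9  ⇒  r_B = 9 − 6 = 3

rB=3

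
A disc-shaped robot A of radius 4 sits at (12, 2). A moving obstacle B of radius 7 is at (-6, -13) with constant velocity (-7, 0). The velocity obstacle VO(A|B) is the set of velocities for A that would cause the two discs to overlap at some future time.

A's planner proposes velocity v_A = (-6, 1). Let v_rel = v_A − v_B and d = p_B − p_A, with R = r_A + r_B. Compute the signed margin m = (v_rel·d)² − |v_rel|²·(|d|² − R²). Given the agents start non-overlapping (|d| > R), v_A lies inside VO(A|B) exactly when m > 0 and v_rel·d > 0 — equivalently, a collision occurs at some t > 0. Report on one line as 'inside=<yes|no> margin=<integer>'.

d = (-18, -15),  |d|² = 549;  R = 4+7 = 11,  c = 549−11² = 428
v_rel = (1, 1),  |v_rel|² = 2;  v_rel·d = (1)·(-18) + (1)·(-15) = -33
2·t² + 66·t + 428 = 0  ⇒  m = (-33)² − 2·428 = 233
m = 233 > 0,  v_rel·d = -33 < 0  ⇒  outside

inside=no margin=233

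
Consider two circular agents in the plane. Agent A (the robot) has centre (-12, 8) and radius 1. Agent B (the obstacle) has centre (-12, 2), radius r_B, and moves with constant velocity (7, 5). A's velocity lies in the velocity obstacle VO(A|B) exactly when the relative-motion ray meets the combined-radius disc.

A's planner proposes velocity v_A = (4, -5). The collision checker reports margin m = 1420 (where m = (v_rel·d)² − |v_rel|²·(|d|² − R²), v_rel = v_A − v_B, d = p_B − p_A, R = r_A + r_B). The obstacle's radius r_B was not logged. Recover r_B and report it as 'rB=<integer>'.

m = 1420
d = (0, -6);  v_rel = (-3, -10),  |v_rel|² = 109
v_rel×d = (-3)·(-6) − (-10)·(0) = 18
since m = R²·109 − 18²:  R² = (324 + 1420) / 109 = 16
R = √16 = 4  ⇒  r_B = 4 − 1 = 3

rB=3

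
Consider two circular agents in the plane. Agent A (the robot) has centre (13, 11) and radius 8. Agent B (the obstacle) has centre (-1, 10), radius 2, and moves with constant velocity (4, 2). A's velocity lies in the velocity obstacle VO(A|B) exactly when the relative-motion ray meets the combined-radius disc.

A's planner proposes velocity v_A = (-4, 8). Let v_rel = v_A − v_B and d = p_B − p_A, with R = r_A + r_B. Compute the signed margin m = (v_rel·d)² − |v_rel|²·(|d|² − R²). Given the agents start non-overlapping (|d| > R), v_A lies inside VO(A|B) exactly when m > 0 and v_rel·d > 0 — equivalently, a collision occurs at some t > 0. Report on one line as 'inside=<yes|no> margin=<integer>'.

d = (-14, -1),  |d|² = 197;  R = 8+2 = 10,  c = 197−10² = 97
v_rel = (-8, 6),  |v_rel|² = 100;  v_rel·d = (-8)·(-14) + (6)·(-1) = 106
100·t² − 212·t + 97 = 0  ⇒  m = 106² − 100·97 = 1536
m = 1536 > 0,  v_rel·d = 106 > 0  ⇒  inside

inside=yes margin=1536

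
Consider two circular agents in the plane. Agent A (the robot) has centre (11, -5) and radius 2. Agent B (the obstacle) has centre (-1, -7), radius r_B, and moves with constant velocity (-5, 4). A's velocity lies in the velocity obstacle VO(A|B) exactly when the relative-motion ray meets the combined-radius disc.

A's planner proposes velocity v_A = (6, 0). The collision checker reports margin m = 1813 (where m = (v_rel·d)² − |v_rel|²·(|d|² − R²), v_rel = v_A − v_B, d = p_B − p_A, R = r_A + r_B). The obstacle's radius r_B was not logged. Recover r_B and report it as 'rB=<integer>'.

m = 1813
d = (-12, -2);  v_rel = (11, -4),  |v_rel|² = 137
v_rel×d = (11)·(-2) − (-4)·(-12) = -70
since m = R²·137 − (-70)²:  R² = (4900 + 1813) / 137 = 49
R = √49 = 7  ⇒  r_B = 7 − 2 = 5

rB=5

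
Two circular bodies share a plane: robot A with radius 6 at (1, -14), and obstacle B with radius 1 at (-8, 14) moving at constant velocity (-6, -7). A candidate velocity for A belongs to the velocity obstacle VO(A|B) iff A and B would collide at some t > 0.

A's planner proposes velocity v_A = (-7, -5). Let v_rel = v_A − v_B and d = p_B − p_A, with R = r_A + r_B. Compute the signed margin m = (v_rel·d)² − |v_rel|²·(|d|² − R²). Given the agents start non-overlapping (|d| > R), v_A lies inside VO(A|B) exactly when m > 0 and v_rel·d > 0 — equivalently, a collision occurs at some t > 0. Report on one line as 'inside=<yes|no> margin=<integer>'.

d = (-9, 28),  |d|² = 865;  R = 6+1 = 7,  c = 865−7² = 816
v_rel = (-1, 2),  |v_rel|² = 5;  v_rel·d = (-1)·(-9) + (2)·(28) = 65
5·t² − 130·t + 816 = 0  ⇒  m = 65² − 5·816 = 145
m = 145 > 0,  v_rel·d = 65 > 0  ⇒  inside

inside=yes margin=145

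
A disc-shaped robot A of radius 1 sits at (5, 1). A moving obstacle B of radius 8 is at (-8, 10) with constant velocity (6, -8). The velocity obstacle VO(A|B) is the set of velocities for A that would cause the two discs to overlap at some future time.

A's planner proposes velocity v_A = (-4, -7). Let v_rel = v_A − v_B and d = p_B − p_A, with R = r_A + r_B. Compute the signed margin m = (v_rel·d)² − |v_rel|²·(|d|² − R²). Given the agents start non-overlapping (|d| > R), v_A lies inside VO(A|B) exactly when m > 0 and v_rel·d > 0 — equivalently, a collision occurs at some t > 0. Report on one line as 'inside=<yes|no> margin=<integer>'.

d = (-13, 9),  |d|² = 250;  R = 1+8 = 9,  c = 250−9² = 169
v_rel = (-10, 1),  |v_rel|² = 101;  v_rel·d = (-10)·(-13) + (1)·(9) = 139
101·t² − 278·t + 169 = 0  ⇒  m = 139² − 101·169 = 2252
m = 2252 > 0,  v_rel·d = 139 > 0  ⇒  inside

inside=yes margin=2252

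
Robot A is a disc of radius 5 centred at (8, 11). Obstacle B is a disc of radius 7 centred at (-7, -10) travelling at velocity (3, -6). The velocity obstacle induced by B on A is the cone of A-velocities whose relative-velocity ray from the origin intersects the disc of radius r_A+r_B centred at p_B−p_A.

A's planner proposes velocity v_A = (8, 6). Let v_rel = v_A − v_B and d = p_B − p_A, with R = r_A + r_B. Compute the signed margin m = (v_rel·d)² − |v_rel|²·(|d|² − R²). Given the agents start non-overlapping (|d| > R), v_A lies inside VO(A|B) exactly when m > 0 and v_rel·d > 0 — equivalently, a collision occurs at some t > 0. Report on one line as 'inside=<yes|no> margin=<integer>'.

d = (-15, -21),  |d|² = 666;  R = 5+7 = 12,  c = 666−12² = 522
v_rel = (5, 12),  |v_rel|² = 169;  v_rel·d = (5)·(-15) + (12)·(-21) = -327
169·t² + 654·t + 522 = 0  ⇒  m = (-327)² − 169·522 = 18711
m = 18711 > 0,  v_rel·d = -327 < 0  ⇒  outside

inside=no margin=18711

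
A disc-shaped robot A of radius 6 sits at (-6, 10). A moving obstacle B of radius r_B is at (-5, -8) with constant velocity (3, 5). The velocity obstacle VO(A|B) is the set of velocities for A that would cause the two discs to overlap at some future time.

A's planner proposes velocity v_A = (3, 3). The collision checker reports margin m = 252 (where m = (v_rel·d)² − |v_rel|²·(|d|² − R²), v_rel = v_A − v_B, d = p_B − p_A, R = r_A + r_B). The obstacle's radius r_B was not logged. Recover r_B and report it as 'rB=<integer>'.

m = 252
d = (1, -18);  v_rel = (0, -2),  |v_rel|² = 4
v_rel×d = (0)·(-18) − (-2)·(1) = 2
since m = R²·4 − 2²:  R² = (4 + 252) / 4 = 64
R = √64 = 8  ⇒  r_B = 8 − 6 = 2

rB=2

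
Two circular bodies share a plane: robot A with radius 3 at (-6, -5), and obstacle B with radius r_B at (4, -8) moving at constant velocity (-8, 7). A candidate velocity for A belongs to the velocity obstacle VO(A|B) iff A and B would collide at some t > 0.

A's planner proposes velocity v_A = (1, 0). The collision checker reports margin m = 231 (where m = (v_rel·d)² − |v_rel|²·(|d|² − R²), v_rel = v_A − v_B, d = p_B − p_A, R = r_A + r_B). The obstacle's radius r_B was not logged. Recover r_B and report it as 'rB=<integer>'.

m = 231
d = (10, -3);  v_rel = (9, -7),  |v_rel|² = 130
v_rel×d = (9)·(-3) − (-7)·(10) = 43
since m = R²·130 − 43²:  R² = (1849 + 231) / 130 = 16
R = √16 = 4  ⇒  r_B = 4 − 3 = 1

rB=1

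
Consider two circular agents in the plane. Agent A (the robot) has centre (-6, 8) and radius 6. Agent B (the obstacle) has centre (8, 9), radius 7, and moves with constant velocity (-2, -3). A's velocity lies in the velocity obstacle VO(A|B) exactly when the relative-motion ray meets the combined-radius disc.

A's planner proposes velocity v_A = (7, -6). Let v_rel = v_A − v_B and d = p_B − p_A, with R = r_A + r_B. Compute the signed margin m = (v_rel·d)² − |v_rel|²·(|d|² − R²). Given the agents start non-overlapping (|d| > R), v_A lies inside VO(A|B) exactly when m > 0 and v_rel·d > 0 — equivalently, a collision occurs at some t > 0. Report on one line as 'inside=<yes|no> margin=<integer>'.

d = (14, 1),  |d|² = 197;  R = 6+7 = 13,  c = 197−13² = 28
v_rel = (9, -3),  |v_rel|² = 90;  v_rel·d = (9)·(14) + (-3)·(1) = 123
90·t² − 246·t + 28 = 0  ⇒  m = 123² − 90·28 = 12609
m = 12609 > 0,  v_rel·d = 123 > 0  ⇒  inside

inside=yes margin=12609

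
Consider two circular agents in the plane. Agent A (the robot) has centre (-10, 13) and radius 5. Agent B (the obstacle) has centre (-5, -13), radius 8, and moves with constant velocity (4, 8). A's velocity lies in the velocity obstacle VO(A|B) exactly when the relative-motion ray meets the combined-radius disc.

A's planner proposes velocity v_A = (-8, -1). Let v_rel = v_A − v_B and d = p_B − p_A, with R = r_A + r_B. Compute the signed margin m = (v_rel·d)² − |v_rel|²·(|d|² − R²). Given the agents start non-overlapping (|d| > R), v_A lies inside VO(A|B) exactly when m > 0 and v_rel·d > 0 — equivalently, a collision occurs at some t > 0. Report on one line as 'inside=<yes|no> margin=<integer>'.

d = (5, -26),  |d|² = 701;  R = 5+8 = 13,  c = 701−13² = 532
v_rel = (-12, -9),  |v_rel|² = 225;  v_rel·d = (-12)·(5) + (-9)·(-26) = 174
225·t² − 348·t + 532 = 0  ⇒  m = 174² − 225·532 = -89424
m = -89424 < 0,  v_rel·d = 174 > 0  ⇒  outside

inside=no margin=-89424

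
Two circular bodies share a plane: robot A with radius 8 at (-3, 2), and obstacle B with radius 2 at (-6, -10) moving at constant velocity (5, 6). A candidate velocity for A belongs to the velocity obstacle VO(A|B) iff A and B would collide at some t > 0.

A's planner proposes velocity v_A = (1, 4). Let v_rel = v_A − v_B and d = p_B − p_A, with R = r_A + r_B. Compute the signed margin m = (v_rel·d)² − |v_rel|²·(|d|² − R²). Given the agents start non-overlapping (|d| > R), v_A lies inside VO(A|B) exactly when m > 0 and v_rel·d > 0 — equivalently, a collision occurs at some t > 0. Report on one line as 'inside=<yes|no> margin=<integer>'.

d = (-3, -12),  |d|² = 153;  R = 8+2 = 10,  c = 153−10² = 53
v_rel = (-4, -2),  |v_rel|² = 20;  v_rel·d = (-4)·(-3) + (-2)·(-12) = 36
20·t² − 72·t + 53 = 0  ⇒  m = 36² − 20·53 = 236
m = 236 > 0,  v_rel·d = 36 > 0  ⇒  inside

inside=yes margin=236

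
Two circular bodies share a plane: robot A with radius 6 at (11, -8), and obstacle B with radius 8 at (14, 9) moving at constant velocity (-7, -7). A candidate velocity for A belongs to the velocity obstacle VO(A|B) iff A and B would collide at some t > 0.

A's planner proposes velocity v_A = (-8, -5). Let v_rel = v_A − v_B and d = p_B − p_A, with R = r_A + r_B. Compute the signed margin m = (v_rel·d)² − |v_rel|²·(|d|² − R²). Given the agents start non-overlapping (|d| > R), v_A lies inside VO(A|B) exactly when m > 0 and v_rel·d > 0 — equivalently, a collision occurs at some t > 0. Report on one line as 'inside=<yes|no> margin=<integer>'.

d = (3, 17),  |d|² = 298;  R = 6+8 = 14,  c = 298−14² = 102
v_rel = (-1, 2),  |v_rel|² = 5;  v_rel·d = (-1)·(3) + (2)·(17) = 31
5·t² − 62·t + 102 = 0  ⇒  m = 31² − 5·102 = 451
m = 451 > 0,  v_rel·d = 31 > 0  ⇒  inside

inside=yes margin=451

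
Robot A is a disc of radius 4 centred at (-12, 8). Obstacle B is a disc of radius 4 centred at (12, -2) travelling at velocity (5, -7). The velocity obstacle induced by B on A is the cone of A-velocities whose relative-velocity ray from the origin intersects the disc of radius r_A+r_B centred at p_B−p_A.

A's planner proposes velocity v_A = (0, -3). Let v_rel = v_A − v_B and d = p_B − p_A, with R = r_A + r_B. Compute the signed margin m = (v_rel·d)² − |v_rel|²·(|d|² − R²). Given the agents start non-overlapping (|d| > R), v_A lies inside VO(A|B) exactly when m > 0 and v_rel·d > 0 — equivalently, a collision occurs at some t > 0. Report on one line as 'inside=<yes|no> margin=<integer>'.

d = (24, -10),  |d|² = 676;  R = 4+4 = 8,  c = 676−8² = 612
v_rel = (-5, 4),  |v_rel|² = 41;  v_rel·d = (-5)·(24) + (4)·(-10) = -160
41·t² + 320·t + 612 = 0  ⇒  m = (-160)² − 41·612 = 508
m = 508 > 0,  v_rel·d = -160 < 0  ⇒  outside

inside=no margin=508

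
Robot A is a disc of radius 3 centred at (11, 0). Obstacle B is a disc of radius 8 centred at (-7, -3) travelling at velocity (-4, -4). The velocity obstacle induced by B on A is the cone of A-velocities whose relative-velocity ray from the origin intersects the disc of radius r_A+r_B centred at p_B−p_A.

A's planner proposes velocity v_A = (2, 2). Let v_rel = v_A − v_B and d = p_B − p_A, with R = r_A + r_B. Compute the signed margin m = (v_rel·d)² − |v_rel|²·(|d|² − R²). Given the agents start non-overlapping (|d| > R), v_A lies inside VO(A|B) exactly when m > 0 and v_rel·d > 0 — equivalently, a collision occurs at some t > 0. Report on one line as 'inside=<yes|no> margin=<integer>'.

d = (-18, -3),  |d|² = 333;  R = 3+8 = 11,  c = 333−11² = 212
v_rel = (6, 6),  |v_rel|² = 72;  v_rel·d = (6)·(-18) + (6)·(-3) = -126
72·t² + 252·t + 212 = 0  ⇒  m = (-126)² − 72·212 = 612
m = 612 > 0,  v_rel·d = -126 < 0  ⇒  outside

inside=no margin=612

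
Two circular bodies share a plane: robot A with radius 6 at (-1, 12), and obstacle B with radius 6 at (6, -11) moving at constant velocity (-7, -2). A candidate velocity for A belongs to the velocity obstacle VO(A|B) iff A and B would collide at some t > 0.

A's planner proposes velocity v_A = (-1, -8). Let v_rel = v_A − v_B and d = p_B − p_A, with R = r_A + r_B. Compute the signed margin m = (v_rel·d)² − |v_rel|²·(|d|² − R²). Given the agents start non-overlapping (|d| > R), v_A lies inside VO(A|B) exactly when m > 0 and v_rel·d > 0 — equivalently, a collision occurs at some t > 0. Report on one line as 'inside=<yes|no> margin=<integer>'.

d = (7, -23),  |d|² = 578;  R = 6+6 = 12,  c = 578−12² = 434
v_rel = (6, -6),  |v_rel|² = 72;  v_rel·d = (6)·(7) + (-6)·(-23) = 180
72·t² − 360·t + 434 = 0  ⇒  m = 180² − 72·434 = 1152
m = 1152 > 0,  v_rel·d = 180 > 0  ⇒  inside

inside=yes margin=1152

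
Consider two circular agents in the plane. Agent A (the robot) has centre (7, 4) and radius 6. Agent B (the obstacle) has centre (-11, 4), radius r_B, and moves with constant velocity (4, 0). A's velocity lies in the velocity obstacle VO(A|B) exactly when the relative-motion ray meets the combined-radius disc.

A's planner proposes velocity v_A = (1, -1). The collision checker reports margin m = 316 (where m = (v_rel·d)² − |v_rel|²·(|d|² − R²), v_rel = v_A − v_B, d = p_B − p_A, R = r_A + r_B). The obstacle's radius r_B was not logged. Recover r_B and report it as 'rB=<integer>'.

m = 316
d = (-18, 0);  v_rel = (-3, -1),  |v_rel|² = 10
v_rel×d = (-3)·(0) − (-1)·(-18) = -18
since m = R²·10 − (-18)²:  R² = (324 + 316) / 10 = 64
R = √64 = 8  ⇒  r_B = 8 − 6 = 2

rB=2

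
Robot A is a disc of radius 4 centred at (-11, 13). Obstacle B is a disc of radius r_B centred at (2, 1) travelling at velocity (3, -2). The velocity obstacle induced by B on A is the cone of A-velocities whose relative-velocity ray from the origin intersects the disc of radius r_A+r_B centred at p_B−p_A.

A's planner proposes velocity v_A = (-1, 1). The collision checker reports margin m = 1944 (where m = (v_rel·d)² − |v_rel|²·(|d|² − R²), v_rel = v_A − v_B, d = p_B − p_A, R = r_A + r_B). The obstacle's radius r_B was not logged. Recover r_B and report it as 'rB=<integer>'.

m = 1944
d = (13, -12);  v_rel = (-4, 3),  |v_rel|² = 25
v_rel×d = (-4)·(-12) − (3)·(13) = 9
since m = R²·25 − 9²:  R² = (81 + 1944) / 25 = 81
R = √81 = 9  ⇒  r_B = 9 − 4 = 5

rB=5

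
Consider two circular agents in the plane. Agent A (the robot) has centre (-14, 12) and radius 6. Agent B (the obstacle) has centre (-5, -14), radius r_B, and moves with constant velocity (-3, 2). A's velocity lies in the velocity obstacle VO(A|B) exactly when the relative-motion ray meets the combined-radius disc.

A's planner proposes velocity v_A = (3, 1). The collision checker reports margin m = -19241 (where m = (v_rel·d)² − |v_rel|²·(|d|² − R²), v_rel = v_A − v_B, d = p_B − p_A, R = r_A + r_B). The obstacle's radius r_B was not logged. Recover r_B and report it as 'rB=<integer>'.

m = -19241
d = (9, -26);  v_rel = (6, -1),  |v_rel|² = 37
v_rel×d = (6)·(-26) − (-1)·(9) = -147
since m = R²·37 − (-147)²:  R² = (21609 + -19241) / 37 = 64
R = √64 = 8  ⇒  r_B = 8 − 6 = 2

rB=2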